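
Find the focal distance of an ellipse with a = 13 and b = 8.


c^2 = 13^2 - 8^2 = 169 - 64 = 105
c = sqrt(105) = 10.2470

c = 10.2470


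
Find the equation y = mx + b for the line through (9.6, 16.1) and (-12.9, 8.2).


m = (-7.9)/(-22.5) = 0.3511
b = y1 - m*x1 = 16.1 - (-7.9*9.6)/(-22.5) = 16.1 - 3.3707 = 12.7293

y = 0.3511x + 12.7293


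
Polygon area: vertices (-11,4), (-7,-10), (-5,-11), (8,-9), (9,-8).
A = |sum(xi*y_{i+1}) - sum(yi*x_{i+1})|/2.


sum(xi*y_{i+1}) = -11*(-10) - 7*(-11) - 5*(-9) + 8*(-8) + 9*4 = 204
sum(yi*x_{i+1}) = 4*(-7) - 10*(-5) - 11*8 - 9*9 - 8*(-11) = -59
Area = |204 + 59|/2 = 263/2 = 131.5000

131.5000 sq units


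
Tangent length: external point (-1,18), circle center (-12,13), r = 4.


d = sqrt((-1+ 12)^2 + (18-13)^2) = sqrt(121+25) = 12.0830
L = sqrt(146.0000 - 16) = sqrt(130.0000) = 11.4018

11.4018


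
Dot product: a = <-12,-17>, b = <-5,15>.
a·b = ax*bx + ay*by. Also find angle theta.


a·b = -12*(-5) - 17*15 = 60 - 255 = -195
|a| = sqrt(144+289) = 20.8087
|b| = sqrt(25+225) = 15.8114
cos(theta) = -195/(sqrt(433)*sqrt(250)) = -195/sqrt(108250) = -0.592681
theta = arccos(-195/sqrt(108250)) = 126.3475 degrees

a·b = -195, theta = 126.3475 deg


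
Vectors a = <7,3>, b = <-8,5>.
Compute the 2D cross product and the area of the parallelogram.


cross = 7*5 - 3*(-8) = 35 + 24 = 59
Parallelogram area = |59| = 59

cross = 59, parallelogram area = 59


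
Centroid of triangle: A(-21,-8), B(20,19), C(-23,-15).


Gx = (-21+20- 23)/3 = -24/3 = -8.0000
Gy = (-8+19- 15)/3 = -4/3 = -1.3333

G = (-8.0000, -1.3333)


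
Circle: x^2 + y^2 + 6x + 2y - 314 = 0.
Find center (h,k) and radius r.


h = -D/2 = -6/2 = -3
k = -E/2 = -2/2 = -1
r^2 = h^2 + k^2 - F = 9 + 1 + 314 = 324
r = 18

Center (-3, -1), radius = 18


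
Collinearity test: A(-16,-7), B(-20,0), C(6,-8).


-16*(0+ 8) - 20*(-8+ 7) + 6*(-7-0)
= -128 + 20 - 42 = -150

No, not collinear (determinant = -150)


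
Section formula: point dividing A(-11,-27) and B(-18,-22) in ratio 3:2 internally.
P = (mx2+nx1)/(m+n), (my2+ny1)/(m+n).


Px = (3*(-18) + 2*(-11))/5 = -76/5 = -15.2000
Py = (3*(-22) + 2*(-27))/5 = -120/5 = -24.0000

P = (-15.2000, -24.0000)


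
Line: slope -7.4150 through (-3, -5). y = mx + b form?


y + 5 = -7.4150(x + 3)
y = -7.4150x - 5 + 7.4150*(-3)
y = -7.4150x - 27.2450

y = -7.4150x - 27.2450


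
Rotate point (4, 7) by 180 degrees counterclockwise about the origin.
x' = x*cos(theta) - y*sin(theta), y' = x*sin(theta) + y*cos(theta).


cos(180) = -1, sin(180) = 0
x' = 4*(-1) - 7*0 = -4
y' = 4*0 + 7*(-1) = -7

(-4, -7)


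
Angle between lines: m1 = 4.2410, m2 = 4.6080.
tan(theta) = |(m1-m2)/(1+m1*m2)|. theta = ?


m1-m2 = -0.367
1+m1*m2 = 20.542528
tan(theta) = |-0.367/20.542528| = 0.017865
theta = arctan(|-0.367/20.542528|) = 1.0235 degrees (acute angle)

1.0235 degrees


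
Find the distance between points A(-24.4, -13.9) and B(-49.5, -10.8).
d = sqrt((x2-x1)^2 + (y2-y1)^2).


dx = -49.5 + 24.4 = -25.1
dy = -10.8 + 13.9 = 3.1
d = sqrt(630.01 + 9.61) = sqrt(639.62) = 25.2907

25.2907


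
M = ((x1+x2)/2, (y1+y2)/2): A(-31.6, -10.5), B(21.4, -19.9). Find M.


Mx = (-31.6 + 21.4)/2 = -10.2/2 = -5.1000
My = (-10.5 - 19.9)/2 = -30.4/2 = -15.2000

(-5.1000, -15.2000)


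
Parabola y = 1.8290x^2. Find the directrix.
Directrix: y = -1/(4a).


a = 1.8290
1/(4a) = 0.1367
directrix: y = -0.1367 = -0.1367

y = -0.1367


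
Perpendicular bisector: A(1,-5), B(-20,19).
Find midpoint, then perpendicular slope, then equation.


Midpoint = (-9.5, 7)
Slope of AB = dy/dx = 24/(-21) = -1.1429
Perp slope = -dx/dy = 21/24 = 0.8750
b = My - (perp slope)*Mx = 7 + (-21*(-9.5))/24 = 7 + 8.3125 = 15.3125

y = 0.8750x + 15.3125


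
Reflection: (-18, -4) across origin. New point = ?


Reflection rule for origin: (-x, -y)
(-18, -4) -> (18, 4)

(18, 4)


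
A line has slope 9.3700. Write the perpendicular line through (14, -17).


Perpendicular slope = -1/m1 = -1/9.3700 = -0.1067
b2 = y0 - m2*x0 = -17 + 14/9.3700 = -17 + 1.4941 = -15.5059

y = -0.1067x - 15.5059


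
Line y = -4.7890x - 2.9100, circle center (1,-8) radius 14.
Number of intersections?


Substitute y = -4.7890x - 2.9100: (x-1)^2 + (-4.7890x- 2.9100+ 8)^2 = 196
Expand to Ax^2 + Bx + C = 0, where b-k = 5.09
A = 1+m^2 = 23.934521
B = 2(m(b-k) - h) = 2(-4.7890*5.09 - 1) = -50.75202
C = h^2 + (b-k)^2 - r^2 = 1 + 25.9081 - 196 = -169.0919
disc = B^2-4AC = 2575.7675 + 16188.5345 = 18764.3020
disc > 0

2 intersection points


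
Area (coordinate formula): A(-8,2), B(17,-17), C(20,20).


-8*(-17-20) = 296
17*(20-2) = 306
20*(2+ 17) = 380
sum = 982
Area = |982|/2 = 491.0000

491.0000 sq units


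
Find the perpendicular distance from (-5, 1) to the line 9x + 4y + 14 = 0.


|9*(-5) + 4*1 + 14| = |-27| = 27
sqrt(81 + 16) = sqrt(97) = 9.8489
d = 27/sqrt(97) = 2.7414

2.7414


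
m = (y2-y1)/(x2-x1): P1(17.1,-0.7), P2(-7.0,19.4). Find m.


dy = 19.4 + 0.7 = 20.1
dx = -7.0 - 17.1 = -24.1
m = 20.1/(-24.1) = -0.8340

m = -0.8340


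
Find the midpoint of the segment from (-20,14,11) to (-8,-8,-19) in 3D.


Mx = (-20- 8)/2 = -14.0000
My = (14- 8)/2 = 3.0000
Mz = (11- 19)/2 = -4.0000

M = (-14.0000, 3.0000, -4.0000)


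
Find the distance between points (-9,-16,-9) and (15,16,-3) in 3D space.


dx=24, dy=32, dz=6
d = sqrt(576+1024+36) = sqrt(1636) = 40.4475

40.4475


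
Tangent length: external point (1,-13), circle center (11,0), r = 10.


d = sqrt((1-11)^2 + (-13-0)^2) = sqrt(100+169) = 16.4012
L = sqrt(269.0000 - 100) = sqrt(169.0000) = 13.0000

13.0000


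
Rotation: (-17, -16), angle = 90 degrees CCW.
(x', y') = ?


cos(90) = 0, sin(90) = 1
x' = -17*0 + 16*1 = 16
y' = -17*1 - 16*0 = -17

(16, -17)


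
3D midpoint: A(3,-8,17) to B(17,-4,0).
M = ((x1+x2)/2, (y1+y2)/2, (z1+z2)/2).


Mx = (3+17)/2 = 10.0000
My = (-8- 4)/2 = -6.0000
Mz = (17+0)/2 = 8.5000

M = (10.0000, -6.0000, 8.5000)


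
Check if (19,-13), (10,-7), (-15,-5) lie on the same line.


19*(-7+ 5) + 10*(-5+ 13) - 15*(-13+ 7)
= -38 + 80 + 90 = 132

No, not collinear (determinant = 132)


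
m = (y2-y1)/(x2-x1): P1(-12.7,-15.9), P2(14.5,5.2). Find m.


dy = 5.2 + 15.9 = 21.1
dx = 14.5 + 12.7 = 27.2
m = 21.1/27.2 = 0.7757

m = 0.7757


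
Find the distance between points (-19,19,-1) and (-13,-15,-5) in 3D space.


dx=6, dy=-34, dz=-4
d = sqrt(36+1156+16) = sqrt(1208) = 34.7563

34.7563


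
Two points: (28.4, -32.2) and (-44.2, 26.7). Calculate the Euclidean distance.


dx = -44.2 - 28.4 = -72.6
dy = 26.7 + 32.2 = 58.9
d = sqrt(5270.76 + 3469.21) = sqrt(8739.97) = 93.4878

93.4878


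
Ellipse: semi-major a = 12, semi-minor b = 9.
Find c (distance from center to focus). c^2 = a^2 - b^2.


c^2 = 12^2 - 9^2 = 144 - 81 = 63
c = sqrt(63) = 7.9373

c = 7.9373


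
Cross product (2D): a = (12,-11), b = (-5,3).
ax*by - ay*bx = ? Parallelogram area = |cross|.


cross = 12*3 + 11*(-5) = 36 - 55 = -19
Parallelogram area = |-19| = 19

cross = -19, parallelogram area = 19


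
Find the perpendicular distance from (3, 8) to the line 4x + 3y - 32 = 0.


|4*3 + 3*8 - 32| = |4| = 4
sqrt(16 + 9) = sqrt(25) = 5.0000
d = 4/sqrt(25) = 0.8000

0.8000


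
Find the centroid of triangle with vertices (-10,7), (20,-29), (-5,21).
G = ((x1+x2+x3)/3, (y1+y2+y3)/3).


Gx = (-10+20- 5)/3 = 5/3 = 1.6667
Gy = (7- 29+21)/3 = -1/3 = -0.3333

G = (1.6667, -0.3333)


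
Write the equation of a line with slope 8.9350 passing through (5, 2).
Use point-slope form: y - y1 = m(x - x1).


y - 2 = 8.9350(x - 5)
y = 8.9350x + 2 - 8.9350*5
y = 8.9350x - 42.6750

y = 8.9350x - 42.6750


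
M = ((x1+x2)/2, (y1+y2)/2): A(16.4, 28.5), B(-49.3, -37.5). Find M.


Mx = (16.4 - 49.3)/2 = -32.9/2 = -16.4500
My = (28.5 - 37.5)/2 = -9.0/2 = -4.5000

(-16.4500, -4.5000)


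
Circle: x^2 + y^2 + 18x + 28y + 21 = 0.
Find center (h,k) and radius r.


h = -D/2 = -18/2 = -9
k = -E/2 = -28/2 = -14
r^2 = h^2 + k^2 - F = 81 + 196 - 21 = 256
r = 16

Center (-9, -14), radius = 16


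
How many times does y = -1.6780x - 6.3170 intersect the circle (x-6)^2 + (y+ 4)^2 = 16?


Substitute y = -1.6780x - 6.3170: (x-6)^2 + (-1.6780x- 6.3170+ 4)^2 = 16
Expand to Ax^2 + Bx + C = 0, where b-k = -2.317
A = 1+m^2 = 3.815684
B = 2(m(b-k) - h) = 2(-1.6780*(-2.317) - 6) = -4.224148
C = h^2 + (b-k)^2 - r^2 = 36 + 5.368489 - 16 = 25.368489
disc = B^2-4AC = 17.8434 - 387.1926 = -369.3492
disc < 0

0 intersection points


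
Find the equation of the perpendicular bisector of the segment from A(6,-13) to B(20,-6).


Midpoint = (13, -9.5)
Slope of AB = dy/dx = 7/14 = 0.5000
Perp slope = -dx/dy = -14/7 = -2.0000
b = My - (perp slope)*Mx = -9.5 + (14*13)/7 = -9.5 + 26.0000 = 16.5000

y = -2.0000x + 16.5000


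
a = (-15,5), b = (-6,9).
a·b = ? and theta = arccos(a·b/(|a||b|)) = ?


a·b = -15*(-6) + 5*9 = 90 + 45 = 135
|a| = sqrt(225+25) = 15.8114
|b| = sqrt(36+81) = 10.8167
cos(theta) = 135/(sqrt(250)*sqrt(117)) = 135/sqrt(29250) = 0.789352
theta = arccos(135/sqrt(29250)) = 37.8750 degrees

a·b = 135, theta = 37.8750 deg


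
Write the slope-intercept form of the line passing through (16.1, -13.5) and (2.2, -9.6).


m = (3.9)/(-13.9) = -0.2806
b = y1 - m*x1 = -13.5 - (3.9*16.1)/(-13.9) = -13.5 + 4.5173 = -8.9827

y = -0.2806x - 8.9827


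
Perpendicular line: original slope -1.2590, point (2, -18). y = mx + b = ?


Perpendicular slope = -1/m1 = -1/(-1.2590) = 0.7943
b2 = y0 - m2*x0 = -18 + 2/(-1.2590) = -18 - 1.5886 = -19.5886

y = 0.7943x - 19.5886


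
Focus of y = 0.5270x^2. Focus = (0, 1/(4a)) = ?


a = 0.5270
4a = 2.1080
focus = (0, 1/2.1080) = (0, 0.4744)

Focus = (0, 0.4744)


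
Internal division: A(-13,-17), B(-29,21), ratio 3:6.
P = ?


Px = (3*(-29) + 6*(-13))/9 = -165/9 = -18.3333
Py = (3*21 + 6*(-17))/9 = -39/9 = -4.3333

P = (-18.3333, -4.3333)


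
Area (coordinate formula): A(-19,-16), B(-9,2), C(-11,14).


-19*(2-14) = 228
-9*(14+ 16) = -270
-11*(-16-2) = 198
sum = 156
Area = |156|/2 = 78.0000

78.0000 sq units


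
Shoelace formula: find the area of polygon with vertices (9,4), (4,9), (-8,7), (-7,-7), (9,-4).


sum(xi*y_{i+1}) = 9*9 + 4*7 - 8*(-7) - 7*(-4) + 9*4 = 229
sum(yi*x_{i+1}) = 4*4 + 9*(-8) + 7*(-7) - 7*9 - 4*9 = -204
Area = |229 + 204|/2 = 433/2 = 216.5000

216.5000 sq units


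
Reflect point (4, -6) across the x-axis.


Reflection rule for x-axis: (x, -y)
(4, -6) -> (4, 6)

(4, 6)


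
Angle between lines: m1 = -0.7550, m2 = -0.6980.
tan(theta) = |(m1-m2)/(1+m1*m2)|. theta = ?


m1-m2 = -0.057
1+m1*m2 = 1.52699
tan(theta) = |-0.057/1.52699| = 0.037328
theta = arctan(|-0.057/1.52699|) = 2.1378 degrees (acute angle)

2.1378 degrees


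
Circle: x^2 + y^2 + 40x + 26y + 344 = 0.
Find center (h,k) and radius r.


h = -D/2 = -40/2 = -20
k = -E/2 = -26/2 = -13
r^2 = h^2 + k^2 - F = 400 + 169 - 344 = 225
r = 15

Center (-20, -13), radius = 15


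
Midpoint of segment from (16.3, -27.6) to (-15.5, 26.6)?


Mx = (16.3 - 15.5)/2 = 0.8/2 = 0.4000
My = (-27.6 + 26.6)/2 = -1.0/2 = -0.5000

(0.4000, -0.5000)


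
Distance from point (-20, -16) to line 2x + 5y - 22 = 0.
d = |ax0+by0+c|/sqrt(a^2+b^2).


|2*(-20) + 5*(-16) - 22| = |-142| = 142
sqrt(4 + 25) = sqrt(29) = 5.3852
d = 142/sqrt(29) = 26.3687

26.3687


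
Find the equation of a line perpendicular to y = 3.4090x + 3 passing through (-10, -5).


Perpendicular slope = -1/m1 = -1/3.4090 = -0.2933
b2 = y0 - m2*x0 = -5 - 10/3.4090 = -5 - 2.9334 = -7.9334

y = -0.2933x - 7.9334


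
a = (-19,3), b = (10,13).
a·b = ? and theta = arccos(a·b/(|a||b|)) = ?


a·b = -19*10 + 3*13 = -190 + 39 = -151
|a| = sqrt(361+9) = 19.2354
|b| = sqrt(100+169) = 16.4012
cos(theta) = -151/(sqrt(370)*sqrt(269)) = -151/sqrt(99530) = -0.478630
theta = arccos(-151/sqrt(99530)) = 118.5960 degrees

a·b = -151, theta = 118.5960 deg


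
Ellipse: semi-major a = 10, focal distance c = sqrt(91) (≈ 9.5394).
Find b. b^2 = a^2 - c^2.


b^2 = 10^2 - (sqrt(91))^2 = 100 - 91 = 9
b = sqrt(9) = 3

b = 3


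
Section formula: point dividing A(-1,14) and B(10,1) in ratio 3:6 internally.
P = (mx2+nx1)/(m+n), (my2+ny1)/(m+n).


Px = (3*10 + 6*(-1))/9 = 24/9 = 2.6667
Py = (3*1 + 6*14)/9 = 87/9 = 9.6667

P = (2.6667, 9.6667)


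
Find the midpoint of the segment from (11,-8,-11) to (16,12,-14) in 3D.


Mx = (11+16)/2 = 13.5000
My = (-8+12)/2 = 2.0000
Mz = (-11- 14)/2 = -12.5000

M = (13.5000, 2.0000, -12.5000)


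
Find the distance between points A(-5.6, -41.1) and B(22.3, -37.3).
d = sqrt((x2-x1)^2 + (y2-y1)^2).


dx = 22.3 + 5.6 = 27.9
dy = -37.3 + 41.1 = 3.8
d = sqrt(778.41 + 14.44) = sqrt(792.85) = 28.1576

28.1576


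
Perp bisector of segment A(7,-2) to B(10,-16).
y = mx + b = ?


Midpoint = (8.5, -9)
Slope of AB = dy/dx = -14/3 = -4.6667
Perp slope = -dx/dy = 3/14 = 0.2143
b = My - (perp slope)*Mx = -9 + (3*8.5)/(-14) = -9 - 1.8214 = -10.8214

y = 0.2143x - 10.8214


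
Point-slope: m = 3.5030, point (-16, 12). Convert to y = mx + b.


y - 12 = 3.5030(x + 16)
y = 3.5030x + 12 - 3.5030*(-16)
y = 3.5030x + 68.0480

y = 3.5030x + 68.0480


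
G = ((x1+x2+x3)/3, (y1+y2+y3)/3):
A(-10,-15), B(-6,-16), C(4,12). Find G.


Gx = (-10- 6+4)/3 = -12/3 = -4.0000
Gy = (-15- 16+12)/3 = -19/3 = -6.3333

G = (-4.0000, -6.3333)


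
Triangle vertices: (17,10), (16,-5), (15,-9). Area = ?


17*(-5+ 9) = 68
16*(-9-10) = -304
15*(10+ 5) = 225
sum = -11
Area = |-11|/2 = 5.5000

5.5000 sq units


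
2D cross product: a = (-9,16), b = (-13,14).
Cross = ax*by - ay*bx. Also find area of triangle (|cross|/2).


cross = -9*14 - 16*(-13) = -126 + 208 = 82
Triangle area = |82|/2 = 82/2 = 41.0000

cross = 82, triangle area = 41.0000


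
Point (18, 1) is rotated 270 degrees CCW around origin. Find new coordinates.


cos(270) = 0, sin(270) = -1
x' = 18*0 - 1*(-1) = 1
y' = 18*(-1) + 1*0 = -18

(1, -18)


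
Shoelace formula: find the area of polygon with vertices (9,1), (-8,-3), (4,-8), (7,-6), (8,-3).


sum(xi*y_{i+1}) = 9*(-3) - 8*(-8) + 4*(-6) + 7*(-3) + 8*1 = 0
sum(yi*x_{i+1}) = 1*(-8) - 3*4 - 8*7 - 6*8 - 3*9 = -151
Area = |0 + 151|/2 = 151/2 = 75.5000

75.5000 sq units


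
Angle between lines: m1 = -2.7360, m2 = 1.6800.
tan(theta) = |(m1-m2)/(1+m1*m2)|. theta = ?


m1-m2 = -4.416
1+m1*m2 = -3.59648
tan(theta) = |-4.416/(-3.59648)| = 1.227867
theta = arctan(|-4.416/(-3.59648)|) = 50.8399 degrees (acute angle)

50.8399 degrees


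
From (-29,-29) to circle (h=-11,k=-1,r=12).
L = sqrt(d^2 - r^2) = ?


d = sqrt((-29+ 11)^2 + (-29+ 1)^2) = sqrt(324+784) = 33.2866
L = sqrt(1108.0000 - 144) = sqrt(964.0000) = 31.0483

31.0483


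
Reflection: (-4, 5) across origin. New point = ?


Reflection rule for origin: (-x, -y)
(-4, 5) -> (4, -5)

(4, -5)


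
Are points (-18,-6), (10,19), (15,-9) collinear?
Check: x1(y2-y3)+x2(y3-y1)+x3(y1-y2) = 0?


-18*(19+ 9) + 10*(-9+ 6) + 15*(-6-19)
= -504 - 30 - 375 = -909

No, not collinear (determinant = -909)


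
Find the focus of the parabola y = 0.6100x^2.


a = 0.6100
4a = 2.4400
focus = (0, 1/2.4400) = (0, 0.4098)

Focus = (0, 0.4098)


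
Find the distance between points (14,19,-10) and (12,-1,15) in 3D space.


dx=-2, dy=-20, dz=25
d = sqrt(4+400+625) = sqrt(1029) = 32.0780

32.0780


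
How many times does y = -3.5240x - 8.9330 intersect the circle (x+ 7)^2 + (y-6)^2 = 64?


Substitute y = -3.5240x - 8.9330: (x+ 7)^2 + (-3.5240x- 8.9330-6)^2 = 64
Expand to Ax^2 + Bx + C = 0, where b-k = -14.933
A = 1+m^2 = 13.418576
B = 2(m(b-k) - h) = 2(-3.5240*(-14.933) + 7) = 119.247784
C = h^2 + (b-k)^2 - r^2 = 49 + 222.994489 - 64 = 207.994489
disc = B^2-4AC = 14220.0340 - 11163.9594 = 3056.0746
disc > 0

2 intersection points


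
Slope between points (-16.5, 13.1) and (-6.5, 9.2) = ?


dy = 9.2 - 13.1 = -3.9
dx = -6.5 + 16.5 = 10.0
m = -3.9/10.0 = -0.3900

m = -0.3900


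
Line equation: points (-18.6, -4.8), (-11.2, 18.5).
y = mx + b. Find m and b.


m = (23.3)/(7.4) = 3.1486
b = y1 - m*x1 = -4.8 - (23.3*(-18.6))/(7.4) = -4.8 + 58.5649 = 53.7649

y = 3.1486x + 53.7649


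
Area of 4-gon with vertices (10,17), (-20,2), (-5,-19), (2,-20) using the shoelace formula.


sum(xi*y_{i+1}) = 10*2 - 20*(-19) - 5*(-20) + 2*17 = 534
sum(yi*x_{i+1}) = 17*(-20) + 2*(-5) - 19*2 - 20*10 = -588
Area = |534 + 588|/2 = 1122/2 = 561.0000

561.0000 sq units


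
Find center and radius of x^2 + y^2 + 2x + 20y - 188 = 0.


h = -D/2 = -2/2 = -1
k = -E/2 = -20/2 = -10
r^2 = h^2 + k^2 - F = 1 + 100 + 188 = 289
r = 17

Center (-1, -10), radius = 17


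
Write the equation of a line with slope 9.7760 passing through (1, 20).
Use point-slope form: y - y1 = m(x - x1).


y - 20 = 9.7760(x - 1)
y = 9.7760x + 20 - 9.7760*1
y = 9.7760x + 10.2240

y = 9.7760x + 10.2240


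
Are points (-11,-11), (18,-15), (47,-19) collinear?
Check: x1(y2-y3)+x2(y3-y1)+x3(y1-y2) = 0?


-11*(-15+ 19) + 18*(-19+ 11) + 47*(-11+ 15)
= -44 - 144 + 188 = 0

Yes, collinear (determinant = 0)


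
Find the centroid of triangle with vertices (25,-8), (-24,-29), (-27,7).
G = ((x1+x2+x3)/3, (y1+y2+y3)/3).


Gx = (25- 24- 27)/3 = -26/3 = -8.6667
Gy = (-8- 29+7)/3 = -30/3 = -10.0000

G = (-8.6667, -10.0000)


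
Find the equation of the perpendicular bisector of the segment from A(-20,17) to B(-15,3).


Midpoint = (-17.5, 10)
Slope of AB = dy/dx = -14/5 = -2.8000
Perp slope = -dx/dy = 5/14 = 0.3571
b = My - (perp slope)*Mx = 10 + (5*(-17.5))/(-14) = 10 + 6.2500 = 16.2500

y = 0.3571x + 16.2500


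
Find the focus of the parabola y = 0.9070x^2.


a = 0.9070
4a = 3.6280
focus = (0, 1/3.6280) = (0, 0.2756)

Focus = (0, 0.2756)


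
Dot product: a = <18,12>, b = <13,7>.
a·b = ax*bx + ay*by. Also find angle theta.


a·b = 18*13 + 12*7 = 234 + 84 = 318
|a| = sqrt(324+144) = 21.6333
|b| = sqrt(169+49) = 14.7648
cos(theta) = 318/(sqrt(468)*sqrt(218)) = 318/sqrt(102024) = 0.995580
theta = arccos(318/sqrt(102024)) = 5.3893 degrees

a·b = 318, theta = 5.3893 deg


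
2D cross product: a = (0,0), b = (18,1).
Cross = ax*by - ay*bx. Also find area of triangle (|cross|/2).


cross = 0*1 - 0*18 = 0 - 0 = 0
Triangle area = |0|/2 = 0/2 = 0

cross = 0, triangle area = 0


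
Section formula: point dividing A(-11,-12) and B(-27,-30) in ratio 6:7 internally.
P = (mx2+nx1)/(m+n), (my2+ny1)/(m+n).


Px = (6*(-27) + 7*(-11))/13 = -239/13 = -18.3846
Py = (6*(-30) + 7*(-12))/13 = -264/13 = -20.3077

P = (-18.3846, -20.3077)


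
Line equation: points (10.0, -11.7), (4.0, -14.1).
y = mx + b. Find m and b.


m = (-2.4)/(-6.0) = 0.4000
b = y1 - m*x1 = -11.7 - (-2.4*10.0)/(-6.0) = -11.7 - 4.0000 = -15.7000

y = 0.4000x - 15.7000


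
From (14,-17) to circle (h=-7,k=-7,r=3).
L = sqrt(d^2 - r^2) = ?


d = sqrt((14+ 7)^2 + (-17+ 7)^2) = sqrt(441+100) = 23.2594
L = sqrt(541.0000 - 9) = sqrt(532.0000) = 23.0651

23.0651


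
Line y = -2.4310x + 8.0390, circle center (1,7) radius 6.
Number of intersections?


Substitute y = -2.4310x + 8.0390: (x-1)^2 + (-2.4310x+8.0390-7)^2 = 36
Expand to Ax^2 + Bx + C = 0, where b-k = 1.039
A = 1+m^2 = 6.909761
B = 2(m(b-k) - h) = 2(-2.4310*1.039 - 1) = -7.051618
C = h^2 + (b-k)^2 - r^2 = 1 + 1.079521 - 36 = -33.920479
disc = B^2-4AC = 49.7253 + 937.5296 = 987.2549
disc > 0

2 intersection points


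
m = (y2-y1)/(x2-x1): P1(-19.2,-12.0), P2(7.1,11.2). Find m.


dy = 11.2 + 12.0 = 23.2
dx = 7.1 + 19.2 = 26.3
m = 23.2/26.3 = 0.8821

m = 0.8821


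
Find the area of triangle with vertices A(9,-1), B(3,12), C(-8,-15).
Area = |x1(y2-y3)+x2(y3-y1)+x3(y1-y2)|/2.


9*(12+ 15) = 243
3*(-15+ 1) = -42
-8*(-1-12) = 104
sum = 305
Area = |305|/2 = 152.5000

152.5000 sq units


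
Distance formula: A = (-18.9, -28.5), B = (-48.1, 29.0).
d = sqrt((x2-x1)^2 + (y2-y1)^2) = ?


dx = -48.1 + 18.9 = -29.2
dy = 29.0 + 28.5 = 57.5
d = sqrt(852.64 + 3306.25) = sqrt(4158.89) = 64.4895

64.4895


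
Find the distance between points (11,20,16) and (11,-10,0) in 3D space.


dx=0, dy=-30, dz=-16
d = sqrt(0+900+256) = sqrt(1156) = 34.0000

34.0000


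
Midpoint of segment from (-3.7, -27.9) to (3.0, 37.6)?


Mx = (-3.7 + 3.0)/2 = -0.7/2 = -0.3500
My = (-27.9 + 37.6)/2 = 9.7/2 = 4.8500

(-0.3500, 4.8500)


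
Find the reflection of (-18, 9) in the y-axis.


Reflection rule for y-axis: (-x, y)
(-18, 9) -> (18, 9)

(18, 9)


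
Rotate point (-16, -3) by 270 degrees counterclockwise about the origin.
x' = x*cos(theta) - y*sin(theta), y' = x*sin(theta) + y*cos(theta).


cos(270) = 0, sin(270) = -1
x' = -16*0 + 3*(-1) = -3
y' = -16*(-1) - 3*0 = 16

(-3, 16)


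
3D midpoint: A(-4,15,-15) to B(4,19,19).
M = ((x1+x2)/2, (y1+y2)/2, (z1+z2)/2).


Mx = (-4+4)/2 = 0
My = (15+19)/2 = 17.0000
Mz = (-15+19)/2 = 2.0000

M = (0, 17.0000, 2.0000)


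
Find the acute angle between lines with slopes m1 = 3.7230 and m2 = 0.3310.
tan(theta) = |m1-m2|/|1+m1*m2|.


m1-m2 = 3.392
1+m1*m2 = 2.232313
tan(theta) = |3.392/2.232313| = 1.519500
theta = arctan(|3.392/2.232313|) = 56.6506 degrees (acute angle)

56.6506 degrees


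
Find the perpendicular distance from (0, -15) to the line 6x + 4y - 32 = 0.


|6*0 + 4*(-15) - 32| = |-92| = 92
sqrt(36 + 16) = sqrt(52) = 7.2111
d = 92/sqrt(52) = 12.7581

12.7581


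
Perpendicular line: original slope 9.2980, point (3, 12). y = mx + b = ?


Perpendicular slope = -1/m1 = -1/9.2980 = -0.1076
b2 = y0 - m2*x0 = 12 + 3/9.2980 = 12 + 0.3227 = 12.3227

y = -0.1076x + 12.3227


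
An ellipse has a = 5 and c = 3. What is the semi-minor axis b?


b^2 = 5^2 - (3)^2 = 25 - 9 = 16
b = sqrt(16) = 4

b = 4


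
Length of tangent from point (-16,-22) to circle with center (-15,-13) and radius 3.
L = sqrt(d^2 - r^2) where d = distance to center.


d = sqrt((-16+ 15)^2 + (-22+ 13)^2) = sqrt(1+81) = 9.0554
L = sqrt(82.0000 - 9) = sqrt(73.0000) = 8.5440

8.5440


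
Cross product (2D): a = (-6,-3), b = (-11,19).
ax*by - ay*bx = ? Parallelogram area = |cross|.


cross = -6*19 + 3*(-11) = -114 - 33 = -147
Parallelogram area = |-147| = 147

cross = -147, parallelogram area = 147


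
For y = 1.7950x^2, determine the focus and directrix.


a = 1.7950
1/(4a) = 0.1393
Focus = (0, 0.1393)
Directrix: y = -0.1393

Focus = (0, 0.1393), Directrix: y = -0.1393


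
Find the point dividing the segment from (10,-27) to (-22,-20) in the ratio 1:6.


Px = (1*(-22) + 6*10)/7 = 38/7 = 5.4286
Py = (1*(-20) + 6*(-27))/7 = -182/7 = -26.0000

P = (5.4286, -26.0000)


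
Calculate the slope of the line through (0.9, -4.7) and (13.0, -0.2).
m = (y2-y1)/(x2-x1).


dy = -0.2 + 4.7 = 4.5
dx = 13.0 - 0.9 = 12.1
m = 4.5/12.1 = 0.3719

m = 0.3719


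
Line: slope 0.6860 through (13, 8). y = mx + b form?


y - 8 = 0.6860(x - 13)
y = 0.6860x + 8 - 0.6860*13
y = 0.6860x - 0.9180

y = 0.6860x - 0.9180


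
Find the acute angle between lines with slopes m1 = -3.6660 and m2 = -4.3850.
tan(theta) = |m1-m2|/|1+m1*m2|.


m1-m2 = 0.719
1+m1*m2 = 17.07541
tan(theta) = |0.719/17.07541| = 0.042107
theta = arctan(|0.719/17.07541|) = 2.4111 degrees (acute angle)

2.4111 degrees


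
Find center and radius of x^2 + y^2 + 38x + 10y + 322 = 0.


h = -D/2 = -38/2 = -19
k = -E/2 = -10/2 = -5
r^2 = h^2 + k^2 - F = 361 + 25 - 322 = 64
r = 8

Center (-19, -5), radius = 8


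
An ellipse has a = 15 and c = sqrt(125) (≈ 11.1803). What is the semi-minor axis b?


b^2 = 15^2 - (sqrt(125))^2 = 225 - 125 = 100
b = sqrt(100) = 10

b = 10


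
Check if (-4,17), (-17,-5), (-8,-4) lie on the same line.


-4*(-5+ 4) - 17*(-4-17) - 8*(17+ 5)
= 4 + 357 - 176 = 185

No, not collinear (determinant = 185)


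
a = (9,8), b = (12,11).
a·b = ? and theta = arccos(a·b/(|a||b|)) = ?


a·b = 9*12 + 8*11 = 108 + 88 = 196
|a| = sqrt(81+64) = 12.0416
|b| = sqrt(144+121) = 16.2788
cos(theta) = 196/(sqrt(145)*sqrt(265)) = 196/sqrt(38425) = 0.999883
theta = arccos(196/sqrt(38425)) = 0.8769 degrees

a·b = 196, theta = 0.8769 deg


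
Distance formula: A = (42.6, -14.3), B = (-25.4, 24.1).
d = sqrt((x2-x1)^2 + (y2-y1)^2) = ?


dx = -25.4 - 42.6 = -68.0
dy = 24.1 + 14.3 = 38.4
d = sqrt(4624.0 + 1474.56) = sqrt(6098.56) = 78.0933

78.0933


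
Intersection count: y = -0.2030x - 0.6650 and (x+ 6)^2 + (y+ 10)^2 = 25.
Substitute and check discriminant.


Substitute y = -0.2030x - 0.6650: (x+ 6)^2 + (-0.2030x- 0.6650+ 10)^2 = 25
Expand to Ax^2 + Bx + C = 0, where b-k = 9.335
A = 1+m^2 = 1.041209
B = 2(m(b-k) - h) = 2(-0.2030*9.335 + 6) = 8.20999
C = h^2 + (b-k)^2 - r^2 = 36 + 87.142225 - 25 = 98.142225
disc = B^2-4AC = 67.4039 - 408.7463 = -341.3424
disc < 0

0 intersection points


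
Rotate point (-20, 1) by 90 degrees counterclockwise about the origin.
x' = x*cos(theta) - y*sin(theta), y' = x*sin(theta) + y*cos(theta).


cos(90) = 0, sin(90) = 1
x' = -20*0 - 1*1 = -1
y' = -20*1 + 1*0 = -20

(-1, -20)


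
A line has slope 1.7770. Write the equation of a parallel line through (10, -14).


Parallel lines have equal slopes.
m2 = 1.7770
b2 = -14 - 1.7770*10 = -31.7700

y = 1.7770x - 31.7700


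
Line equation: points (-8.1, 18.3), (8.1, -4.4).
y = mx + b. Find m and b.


m = (-22.7)/(16.2) = -1.4012
b = y1 - m*x1 = 18.3 - (-22.7*(-8.1))/(16.2) = 18.3 - 11.3500 = 6.9500

y = -1.4012x + 6.9500


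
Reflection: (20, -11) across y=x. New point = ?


Reflection rule for y=x: (y, x)
(20, -11) -> (-11, 20)

(-11, 20)


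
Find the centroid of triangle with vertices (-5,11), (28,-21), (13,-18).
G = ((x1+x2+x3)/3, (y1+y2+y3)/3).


Gx = (-5+28+13)/3 = 36/3 = 12.0000
Gy = (11- 21- 18)/3 = -28/3 = -9.3333

G = (12.0000, -9.3333)


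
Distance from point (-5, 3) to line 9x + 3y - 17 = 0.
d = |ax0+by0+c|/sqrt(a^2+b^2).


|9*(-5) + 3*3 - 17| = |-53| = 53
sqrt(81 + 9) = sqrt(90) = 9.4868
d = 53/sqrt(90) = 5.5867

5.5867


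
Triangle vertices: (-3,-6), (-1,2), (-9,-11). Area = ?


-3*(2+ 11) = -39
-1*(-11+ 6) = 5
-9*(-6-2) = 72
sum = 38
Area = |38|/2 = 19.0000

19.0000 sq units


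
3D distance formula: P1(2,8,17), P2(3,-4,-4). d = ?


dx=1, dy=-12, dz=-21
d = sqrt(1+144+441) = sqrt(586) = 24.2074

24.2074


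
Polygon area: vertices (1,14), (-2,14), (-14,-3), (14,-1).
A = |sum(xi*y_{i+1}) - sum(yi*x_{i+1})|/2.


sum(xi*y_{i+1}) = 1*14 - 2*(-3) - 14*(-1) + 14*14 = 230
sum(yi*x_{i+1}) = 14*(-2) + 14*(-14) - 3*14 - 1*1 = -267
Area = |230 + 267|/2 = 497/2 = 248.5000

248.5000 sq units


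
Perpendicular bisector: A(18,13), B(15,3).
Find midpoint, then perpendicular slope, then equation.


Midpoint = (16.5, 8)
Slope of AB = dy/dx = -10/(-3) = 3.3333
Perp slope = -dx/dy = -3/10 = -0.3000
b = My - (perp slope)*Mx = 8 + (-3*16.5)/(-10) = 8 + 4.9500 = 12.9500

y = -0.3000x + 12.9500


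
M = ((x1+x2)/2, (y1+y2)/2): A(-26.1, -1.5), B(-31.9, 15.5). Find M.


Mx = (-26.1 - 31.9)/2 = -58.0/2 = -29.0000
My = (-1.5 + 15.5)/2 = 14.0/2 = 7.0000

(-29.0000, 7.0000)


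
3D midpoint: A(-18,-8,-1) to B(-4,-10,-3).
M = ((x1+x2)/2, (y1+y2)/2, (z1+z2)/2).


Mx = (-18- 4)/2 = -11.0000
My = (-8- 10)/2 = -9.0000
Mz = (-1- 3)/2 = -2.0000

M = (-11.0000, -9.0000, -2.0000)


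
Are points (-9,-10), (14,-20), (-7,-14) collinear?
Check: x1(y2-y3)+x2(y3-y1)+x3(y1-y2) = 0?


-9*(-20+ 14) + 14*(-14+ 10) - 7*(-10+ 20)
= 54 - 56 - 70 = -72

No, not collinear (determinant = -72)


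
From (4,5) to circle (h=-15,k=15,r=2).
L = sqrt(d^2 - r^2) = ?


d = sqrt((4+ 15)^2 + (5-15)^2) = sqrt(361+100) = 21.4709
L = sqrt(461.0000 - 4) = sqrt(457.0000) = 21.3776

21.3776


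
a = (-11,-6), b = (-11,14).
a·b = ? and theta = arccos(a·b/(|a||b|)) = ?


a·b = -11*(-11) - 6*14 = 121 - 84 = 37
|a| = sqrt(121+36) = 12.5300
|b| = sqrt(121+196) = 17.8045
cos(theta) = 37/(sqrt(157)*sqrt(317)) = 37/sqrt(49769) = 0.165853
theta = arccos(37/sqrt(49769)) = 80.4532 degrees

a·b = 37, theta = 80.4532 deg


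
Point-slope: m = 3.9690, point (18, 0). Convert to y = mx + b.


y - 0 = 3.9690(x - 18)
y = 3.9690x + 0 - 3.9690*18
y = 3.9690x - 71.4420

y = 3.9690x - 71.4420


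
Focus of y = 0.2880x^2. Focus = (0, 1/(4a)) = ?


a = 0.2880
4a = 1.1520
focus = (0, 1/1.1520) = (0, 0.8681)

Focus = (0, 0.8681)


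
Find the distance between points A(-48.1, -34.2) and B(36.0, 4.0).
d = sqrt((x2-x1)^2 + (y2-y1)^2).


dx = 36.0 + 48.1 = 84.1
dy = 4.0 + 34.2 = 38.2
d = sqrt(7072.81 + 1459.24) = sqrt(8532.05) = 92.3691

92.3691


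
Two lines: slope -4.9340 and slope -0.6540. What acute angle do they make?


m1-m2 = -4.28
1+m1*m2 = 4.226836
tan(theta) = |-4.28/4.226836| = 1.012578
theta = arctan(|-4.28/4.226836|) = 45.3581 degrees (acute angle)

45.3581 degrees


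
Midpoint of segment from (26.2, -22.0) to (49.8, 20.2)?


Mx = (26.2 + 49.8)/2 = 76.0/2 = 38.0000
My = (-22.0 + 20.2)/2 = -1.8/2 = -0.9000

(38.0000, -0.9000)


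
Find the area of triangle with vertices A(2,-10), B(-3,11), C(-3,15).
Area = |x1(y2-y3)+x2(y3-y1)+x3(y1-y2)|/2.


2*(11-15) = -8
-3*(15+ 10) = -75
-3*(-10-11) = 63
sum = -20
Area = |-20|/2 = 10.0000

10.0000 sq units


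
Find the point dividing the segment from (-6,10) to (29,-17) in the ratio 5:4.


Px = (5*29 + 4*(-6))/9 = 121/9 = 13.4444
Py = (5*(-17) + 4*10)/9 = -45/9 = -5.0000

P = (13.4444, -5.0000)


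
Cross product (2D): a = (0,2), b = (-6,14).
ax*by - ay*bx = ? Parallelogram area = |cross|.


cross = 0*14 - 2*(-6) = 0 + 12 = 12
Parallelogram area = |12| = 12

cross = 12, parallelogram area = 12


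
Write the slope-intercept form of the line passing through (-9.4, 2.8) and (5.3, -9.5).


m = (-12.3)/(14.7) = -0.8367
b = y1 - m*x1 = 2.8 - (-12.3*(-9.4))/(14.7) = 2.8 - 7.8653 = -5.0653

y = -0.8367x - 5.0653


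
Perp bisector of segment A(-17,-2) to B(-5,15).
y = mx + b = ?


Midpoint = (-11, 6.5)
Slope of AB = dy/dx = 17/12 = 1.4167
Perp slope = -dx/dy = -12/17 = -0.7059
b = My - (perp slope)*Mx = 6.5 + (12*(-11))/17 = 6.5 - 7.7647 = -1.2647

y = -0.7059x - 1.2647


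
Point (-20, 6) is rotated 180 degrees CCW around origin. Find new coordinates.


cos(180) = -1, sin(180) = 0
x' = -20*(-1) - 6*0 = 20
y' = -20*0 + 6*(-1) = -6

(20, -6)


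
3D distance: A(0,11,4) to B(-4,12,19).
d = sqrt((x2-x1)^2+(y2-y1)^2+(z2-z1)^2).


dx=-4, dy=1, dz=15
d = sqrt(16+1+225) = sqrt(242) = 15.5563

15.5563


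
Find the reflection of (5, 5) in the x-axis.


Reflection rule for x-axis: (x, -y)
(5, 5) -> (5, -5)

(5, -5)


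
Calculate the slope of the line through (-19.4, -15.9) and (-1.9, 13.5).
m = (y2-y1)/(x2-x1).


dy = 13.5 + 15.9 = 29.4
dx = -1.9 + 19.4 = 17.5
m = 29.4/17.5 = 1.6800

m = 1.6800


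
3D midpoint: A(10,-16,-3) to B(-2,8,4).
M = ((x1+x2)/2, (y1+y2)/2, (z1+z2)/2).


Mx = (10- 2)/2 = 4.0000
My = (-16+8)/2 = -4.0000
Mz = (-3+4)/2 = 0.5000

M = (4.0000, -4.0000, 0.5000)


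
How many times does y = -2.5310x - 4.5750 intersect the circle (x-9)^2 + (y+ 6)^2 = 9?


Substitute y = -2.5310x - 4.5750: (x-9)^2 + (-2.5310x- 4.5750+ 6)^2 = 9
Expand to Ax^2 + Bx + C = 0, where b-k = 1.425
A = 1+m^2 = 7.405961
B = 2(m(b-k) - h) = 2(-2.5310*1.425 - 9) = -25.21335
C = h^2 + (b-k)^2 - r^2 = 81 + 2.030625 - 9 = 74.030625
disc = B^2-4AC = 635.7130 - 2193.0717 = -1557.3587
disc < 0

0 intersection points


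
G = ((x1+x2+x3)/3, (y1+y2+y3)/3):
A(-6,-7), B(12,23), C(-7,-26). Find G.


Gx = (-6+12- 7)/3 = -1/3 = -0.3333
Gy = (-7+23- 26)/3 = -10/3 = -3.3333

G = (-0.3333, -3.3333)


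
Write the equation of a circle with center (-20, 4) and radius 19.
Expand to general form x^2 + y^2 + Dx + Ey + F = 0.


(x+ 20)^2 + (y-4)^2 = 19^2
D = -2h = 40, E = -2k = -8
F = h^2+k^2-r^2 = 400+16-361 = 55

x^2 + y^2 + 40x - 8y + 55 = 0


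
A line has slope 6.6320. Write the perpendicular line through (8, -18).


Perpendicular slope = -1/m1 = -1/6.6320 = -0.1508
b2 = y0 - m2*x0 = -18 + 8/6.6320 = -18 + 1.2063 = -16.7937

y = -0.1508x - 16.7937


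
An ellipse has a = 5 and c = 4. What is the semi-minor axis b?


b^2 = 5^2 - (4)^2 = 25 - 16 = 9
b = sqrt(9) = 3

b = 3


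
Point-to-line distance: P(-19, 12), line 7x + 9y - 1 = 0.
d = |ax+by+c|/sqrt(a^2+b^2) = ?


|7*(-19) + 9*12 - 1| = |-26| = 26
sqrt(49 + 81) = sqrt(130) = 11.4018
d = 26/sqrt(130) = 2.2804

2.2804


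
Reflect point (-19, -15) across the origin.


Reflection rule for origin: (-x, -y)
(-19, -15) -> (19, 15)

(19, 15)


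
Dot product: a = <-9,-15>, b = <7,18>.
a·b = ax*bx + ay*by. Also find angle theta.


a·b = -9*7 - 15*18 = -63 - 270 = -333
|a| = sqrt(81+225) = 17.4929
|b| = sqrt(49+324) = 19.3132
cos(theta) = -333/(sqrt(306)*sqrt(373)) = -333/sqrt(114138) = -0.985664
theta = arccos(-333/sqrt(114138)) = 170.2867 degrees

a·b = -333, theta = 170.2867 deg


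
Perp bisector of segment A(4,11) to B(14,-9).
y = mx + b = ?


Midpoint = (9, 1)
Slope of AB = dy/dx = -20/10 = -2.0000
Perp slope = -dx/dy = 10/20 = 0.5000
b = My - (perp slope)*Mx = 1 + (10*9)/(-20) = 1 - 4.5000 = -3.5000

y = 0.5000x - 3.5000


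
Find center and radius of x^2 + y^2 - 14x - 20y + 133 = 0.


h = -D/2 = 14/2 = 7
k = -E/2 = 20/2 = 10
r^2 = h^2 + k^2 - F = 49 + 100 - 133 = 16
r = 4

Center (7, 10), radius = 4


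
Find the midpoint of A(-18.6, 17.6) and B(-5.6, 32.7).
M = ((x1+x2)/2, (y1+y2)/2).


Mx = (-18.6 - 5.6)/2 = -24.2/2 = -12.1000
My = (17.6 + 32.7)/2 = 50.3/2 = 25.1500

(-12.1000, 25.1500)


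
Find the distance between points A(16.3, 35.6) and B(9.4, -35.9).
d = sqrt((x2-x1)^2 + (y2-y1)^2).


dx = 9.4 - 16.3 = -6.9
dy = -35.9 - 35.6 = -71.5
d = sqrt(47.61 + 5112.25) = sqrt(5159.86) = 71.8322

71.8322


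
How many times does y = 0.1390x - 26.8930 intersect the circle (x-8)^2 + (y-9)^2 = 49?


Substitute y = 0.1390x - 26.8930: (x-8)^2 + (0.1390x- 26.8930-9)^2 = 49
Expand to Ax^2 + Bx + C = 0, where b-k = -35.893
A = 1+m^2 = 1.019321
B = 2(m(b-k) - h) = 2(0.1390*(-35.893) - 8) = -25.978254
C = h^2 + (b-k)^2 - r^2 = 64 + 1288.307449 - 49 = 1303.307449
disc = B^2-4AC = 674.8697 - 5313.9546 = -4639.0849
disc < 0

0 intersection points


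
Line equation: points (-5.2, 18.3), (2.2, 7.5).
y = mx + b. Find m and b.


m = (-10.8)/(7.4) = -1.4595
b = y1 - m*x1 = 18.3 - (-10.8*(-5.2))/(7.4) = 18.3 - 7.5892 = 10.7108

y = -1.4595x + 10.7108


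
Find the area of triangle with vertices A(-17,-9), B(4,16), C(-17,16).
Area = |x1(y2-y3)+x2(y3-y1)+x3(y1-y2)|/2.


-17*(16-16) = 0
4*(16+ 9) = 100
-17*(-9-16) = 425
sum = 525
Area = |525|/2 = 262.5000

262.5000 sq units


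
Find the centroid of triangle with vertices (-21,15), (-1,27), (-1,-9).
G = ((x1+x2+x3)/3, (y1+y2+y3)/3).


Gx = (-21- 1- 1)/3 = -23/3 = -7.6667
Gy = (15+27- 9)/3 = 33/3 = 11.0000

G = (-7.6667, 11.0000)


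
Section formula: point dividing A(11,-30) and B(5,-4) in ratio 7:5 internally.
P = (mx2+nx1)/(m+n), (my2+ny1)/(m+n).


Px = (7*5 + 5*11)/12 = 90/12 = 7.5000
Py = (7*(-4) + 5*(-30))/12 = -178/12 = -14.8333

P = (7.5000, -14.8333)


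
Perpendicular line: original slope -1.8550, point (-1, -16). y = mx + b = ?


Perpendicular slope = -1/m1 = -1/(-1.8550) = 0.5391
b2 = y0 - m2*x0 = -16 - 1/(-1.8550) = -16 + 0.5391 = -15.4609

y = 0.5391x - 15.4609


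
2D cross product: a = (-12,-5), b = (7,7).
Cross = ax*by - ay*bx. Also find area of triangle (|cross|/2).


cross = -12*7 + 5*7 = -84 + 35 = -49
Triangle area = |-49|/2 = 49/2 = 24.5000

cross = -49, triangle area = 24.5000


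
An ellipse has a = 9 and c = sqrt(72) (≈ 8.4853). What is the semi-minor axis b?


b^2 = 9^2 - (sqrt(72))^2 = 81 - 72 = 9
b = sqrt(9) = 3

b = 3


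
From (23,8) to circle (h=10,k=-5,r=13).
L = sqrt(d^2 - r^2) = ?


d = sqrt((23-10)^2 + (8+ 5)^2) = sqrt(169+169) = 18.3848
L = sqrt(338.0000 - 169) = sqrt(169.0000) = 13.0000

13.0000


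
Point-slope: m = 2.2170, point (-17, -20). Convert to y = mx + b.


y + 20 = 2.2170(x + 17)
y = 2.2170x - 20 - 2.2170*(-17)
y = 2.2170x + 17.6890

y = 2.2170x + 17.6890


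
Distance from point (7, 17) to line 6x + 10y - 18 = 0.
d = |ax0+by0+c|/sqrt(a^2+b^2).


|6*7 + 10*17 - 18| = |194| = 194
sqrt(36 + 100) = sqrt(136) = 11.6619
d = 194/sqrt(136) = 16.6354

16.6354


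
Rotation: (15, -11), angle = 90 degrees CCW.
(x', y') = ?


cos(90) = 0, sin(90) = 1
x' = 15*0 + 11*1 = 11
y' = 15*1 - 11*0 = 15

(11, 15)


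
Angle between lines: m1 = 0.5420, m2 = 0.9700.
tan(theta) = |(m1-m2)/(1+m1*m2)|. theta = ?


m1-m2 = -0.428
1+m1*m2 = 1.52574
tan(theta) = |-0.428/1.52574| = 0.280520
theta = arctan(|-0.428/1.52574|) = 15.6699 degrees (acute angle)

15.6699 degrees


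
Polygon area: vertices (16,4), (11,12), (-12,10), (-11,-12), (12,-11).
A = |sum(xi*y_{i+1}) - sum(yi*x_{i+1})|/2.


sum(xi*y_{i+1}) = 16*12 + 11*10 - 12*(-12) - 11*(-11) + 12*4 = 615
sum(yi*x_{i+1}) = 4*11 + 12*(-12) + 10*(-11) - 12*12 - 11*16 = -530
Area = |615 + 530|/2 = 1145/2 = 572.5000

572.5000 sq units


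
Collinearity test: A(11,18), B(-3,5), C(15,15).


11*(5-15) - 3*(15-18) + 15*(18-5)
= -110 + 9 + 195 = 94

No, not collinear (determinant = 94)


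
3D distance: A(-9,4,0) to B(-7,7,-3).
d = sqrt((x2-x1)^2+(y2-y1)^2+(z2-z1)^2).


dx=2, dy=3, dz=-3
d = sqrt(4+9+9) = sqrt(22) = 4.6904

4.6904


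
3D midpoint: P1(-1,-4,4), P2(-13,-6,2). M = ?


Mx = (-1- 13)/2 = -7.0000
My = (-4- 6)/2 = -5.0000
Mz = (4+2)/2 = 3.0000

M = (-7.0000, -5.0000, 3.0000)


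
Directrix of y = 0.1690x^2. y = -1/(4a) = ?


a = 0.1690
1/(4a) = 1.4793
directrix: y = -1.4793 = -1.4793

y = -1.4793


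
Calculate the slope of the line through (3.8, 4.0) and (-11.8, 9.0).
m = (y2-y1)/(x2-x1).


dy = 9.0 - 4.0 = 5.0
dx = -11.8 - 3.8 = -15.6
m = 5.0/(-15.6) = -0.3205

m = -0.3205


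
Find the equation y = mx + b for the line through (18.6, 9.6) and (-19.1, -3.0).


m = (-12.6)/(-37.7) = 0.3342
b = y1 - m*x1 = 9.6 - (-12.6*18.6)/(-37.7) = 9.6 - 6.2164 = 3.3836

y = 0.3342x + 3.3836


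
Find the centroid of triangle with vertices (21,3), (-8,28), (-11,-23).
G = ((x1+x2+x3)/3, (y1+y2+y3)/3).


Gx = (21- 8- 11)/3 = 2/3 = 0.6667
Gy = (3+28- 23)/3 = 8/3 = 2.6667

G = (0.6667, 2.6667)


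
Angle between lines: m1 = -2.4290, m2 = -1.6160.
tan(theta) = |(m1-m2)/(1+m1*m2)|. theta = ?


m1-m2 = -0.813
1+m1*m2 = 4.925264
tan(theta) = |-0.813/4.925264| = 0.165067
theta = arctan(|-0.813/4.925264|) = 9.3731 degrees (acute angle)

9.3731 degrees


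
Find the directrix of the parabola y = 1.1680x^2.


a = 1.1680
1/(4a) = 0.2140
directrix: y = -0.2140 = -0.2140

y = -0.2140


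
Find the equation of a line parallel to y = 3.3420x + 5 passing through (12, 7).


Parallel lines have equal slopes.
m2 = 3.3420
b2 = 7 - 3.3420*12 = -33.1040

y = 3.3420x - 33.1040


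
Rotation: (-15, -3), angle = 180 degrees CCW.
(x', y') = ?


cos(180) = -1, sin(180) = 0
x' = -15*(-1) + 3*0 = 15
y' = -15*0 - 3*(-1) = 3

(15, 3)


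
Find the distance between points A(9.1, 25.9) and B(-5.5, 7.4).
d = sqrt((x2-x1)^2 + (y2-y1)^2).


dx = -5.5 - 9.1 = -14.6
dy = 7.4 - 25.9 = -18.5
d = sqrt(213.16 + 342.25) = sqrt(555.41) = 23.5671

23.5671


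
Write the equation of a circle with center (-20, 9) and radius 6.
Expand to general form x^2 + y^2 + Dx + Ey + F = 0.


(x+ 20)^2 + (y-9)^2 = 6^2
D = -2h = 40, E = -2k = -18
F = h^2+k^2-r^2 = 400+81-36 = 445

x^2 + y^2 + 40x - 18y + 445 = 0


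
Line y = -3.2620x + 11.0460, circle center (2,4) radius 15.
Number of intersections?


Substitute y = -3.2620x + 11.0460: (x-2)^2 + (-3.2620x+11.0460-4)^2 = 225
Expand to Ax^2 + Bx + C = 0, where b-k = 7.046
A = 1+m^2 = 11.640644
B = 2(m(b-k) - h) = 2(-3.2620*7.046 - 2) = -49.968104
C = h^2 + (b-k)^2 - r^2 = 4 + 49.646116 - 225 = -171.353884
disc = B^2-4AC = 2496.8114 + 7978.6782 = 10475.4896
disc > 0

2 intersection points
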